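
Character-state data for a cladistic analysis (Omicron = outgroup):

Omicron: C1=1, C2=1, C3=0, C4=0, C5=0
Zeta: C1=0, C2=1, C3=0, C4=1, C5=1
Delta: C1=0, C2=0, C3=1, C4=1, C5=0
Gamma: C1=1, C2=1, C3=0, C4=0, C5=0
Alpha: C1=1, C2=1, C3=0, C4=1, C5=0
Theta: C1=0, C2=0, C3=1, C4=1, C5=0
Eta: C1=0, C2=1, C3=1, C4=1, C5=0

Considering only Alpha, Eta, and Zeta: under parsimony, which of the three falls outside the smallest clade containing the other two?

Character polarity is set by the outgroup: the derived state is whichever differs from the outgroup's state, so for C1, C2 the derived state is '0', and for the remaining characters it is '1'.
C1: derived state '0' in Delta, Eta, Theta, and Zeta only — synapomorphy for {Delta, Eta, Theta, Zeta}.
C2: derived state '0' in Delta and Theta only — synapomorphy for {Delta, Theta}.
C3: derived state '1' in Delta, Eta, and Theta only — synapomorphy for {Delta, Eta, Theta}.
C4: derived state '1' in Alpha, Delta, Eta, Theta, and Zeta only — synapomorphy for {Alpha, Delta, Eta, Theta, Zeta}.
C5 (derived state '1') is unique to Zeta (autapomorphy; uninformative for grouping).
Most parsimonious ingroup topology: (((Zeta,((Delta,Theta),Eta)),Alpha),Gamma).
Eta and Zeta share a more recent common ancestor with each other than either does with Alpha, so Alpha is the least closely related of the three.

Alpha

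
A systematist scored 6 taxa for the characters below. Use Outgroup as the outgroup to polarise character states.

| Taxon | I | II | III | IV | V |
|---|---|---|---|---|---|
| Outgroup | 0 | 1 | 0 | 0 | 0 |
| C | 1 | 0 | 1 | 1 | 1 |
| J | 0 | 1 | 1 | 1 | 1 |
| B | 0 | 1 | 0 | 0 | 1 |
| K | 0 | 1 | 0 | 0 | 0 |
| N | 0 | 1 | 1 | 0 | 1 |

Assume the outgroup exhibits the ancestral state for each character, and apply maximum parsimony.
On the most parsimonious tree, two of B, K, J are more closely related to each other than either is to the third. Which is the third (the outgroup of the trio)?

Character polarity is set by the outgroup: the derived state is whichever differs from the outgroup's state, so for II the derived state is '0', and for the remaining characters it is '1'.
I: derived state '1' in C only — an autapomorphy, so it tells us nothing about relationships among taxa.
II: derived state '0' in C only — an autapomorphy, so it tells us nothing about relationships among taxa.
Only C, J, and N show the derived state '1' for III, supporting them as a clade.
IV (derived state '1') is shared by C and J — a synapomorphy uniting that clade.
V: derived state '1' in B, C, J, and N only — synapomorphy for {B, C, J, N}.
Most parsimonious ingroup topology: ((((C,J),N),B),K).
J and B share a more recent common ancestor with each other than either does with K, so K is the least closely related of the three.

K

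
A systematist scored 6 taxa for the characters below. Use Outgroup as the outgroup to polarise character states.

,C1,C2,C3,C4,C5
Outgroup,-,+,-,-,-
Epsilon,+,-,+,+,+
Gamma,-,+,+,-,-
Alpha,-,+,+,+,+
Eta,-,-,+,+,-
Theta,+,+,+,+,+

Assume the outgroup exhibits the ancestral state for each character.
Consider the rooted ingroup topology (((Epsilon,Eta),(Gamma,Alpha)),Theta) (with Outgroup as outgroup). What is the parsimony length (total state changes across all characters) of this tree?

Map each character onto (((Epsilon,Eta),(Gamma,Alpha)),Theta) (rooted by Outgroup) and count the minimum state changes it requires (Fitch parsimony):
C1: 2; C2: 1; C3: 1; C4: 2; C5: 3.
Total tree length = 9.

9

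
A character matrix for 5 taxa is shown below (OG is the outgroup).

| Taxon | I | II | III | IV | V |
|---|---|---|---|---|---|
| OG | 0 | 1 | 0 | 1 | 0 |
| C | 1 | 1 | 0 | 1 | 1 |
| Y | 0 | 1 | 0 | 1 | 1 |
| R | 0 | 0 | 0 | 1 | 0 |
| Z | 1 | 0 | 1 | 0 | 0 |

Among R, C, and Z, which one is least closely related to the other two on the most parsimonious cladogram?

C

Character polarity is set by the outgroup: the derived state is whichever differs from the outgroup's state, so for II, IV the derived state is '0', and for the remaining characters it is '1'.
I groups C and Z, which is incompatible with the clades supported by the remaining characters; treating it as convergent (homoplasy) costs fewer steps than any alternative tree.
II: derived state '0' in R and Z only — synapomorphy for {R, Z}.
III (derived state '1') is unique to Z (autapomorphy; uninformative for grouping).
IV: derived state '0' in Z only — an autapomorphy, so it tells us nothing about relationships among taxa.
V: derived state '1' in C and Y only — synapomorphy for {C, Y}.
Most parsimonious ingroup topology: ((C,Y),(R,Z)).
R and Z share a more recent common ancestor with each other than either does with C, so C is the least closely related of the three.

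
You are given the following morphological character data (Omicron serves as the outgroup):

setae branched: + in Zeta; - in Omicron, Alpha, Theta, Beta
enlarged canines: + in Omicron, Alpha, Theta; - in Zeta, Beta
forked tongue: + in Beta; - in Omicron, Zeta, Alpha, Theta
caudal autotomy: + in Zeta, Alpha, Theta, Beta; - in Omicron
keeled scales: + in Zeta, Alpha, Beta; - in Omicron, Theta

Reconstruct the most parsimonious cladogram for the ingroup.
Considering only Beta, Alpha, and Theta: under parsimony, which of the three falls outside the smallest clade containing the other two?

Theta

Character polarity is set by the outgroup: the derived state is whichever differs from the outgroup's state, so for enlarged canines the derived state is '-', and for the remaining characters it is '+'.
setae branched: derived state '+' in Zeta only — an autapomorphy, so it tells us nothing about relationships among taxa.
Only Beta and Zeta show the derived state '-' for enlarged canines, supporting them as a clade.
forked tongue: derived state '+' in Beta only — an autapomorphy, so it tells us nothing about relationships among taxa.
All ingroup taxa share the derived state '+' for caudal autotomy; it defines the ingroup but does not resolve relationships within it.
Only Alpha, Beta, and Zeta show the derived state '+' for keeled scales, supporting them as a clade.
Most parsimonious ingroup topology: (((Zeta,Beta),Alpha),Theta).
Alpha and Beta share a more recent common ancestor with each other than either does with Theta, so Theta is the least closely related of the three.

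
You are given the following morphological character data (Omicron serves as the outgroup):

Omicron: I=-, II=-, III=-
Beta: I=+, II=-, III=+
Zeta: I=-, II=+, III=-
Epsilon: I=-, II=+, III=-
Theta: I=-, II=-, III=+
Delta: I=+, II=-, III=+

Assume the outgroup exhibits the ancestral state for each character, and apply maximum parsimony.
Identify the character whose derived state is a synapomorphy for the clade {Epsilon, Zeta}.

II

The outgroup has state '-' for every character, so '+' is the derived state throughout.
Only Beta and Delta show the derived state '+' for I, supporting them as a clade.
Only Epsilon and Zeta show the derived state '+' for II, supporting them as a clade.
Only Beta, Delta, and Theta show the derived state '+' for III, supporting them as a clade.
Most parsimonious ingroup topology: (((Beta,Delta),Theta),(Zeta,Epsilon)).
The clade {Epsilon, Zeta} is supported by II: its derived state '+' occurs in exactly those taxa and in no other taxon (including the outgroup).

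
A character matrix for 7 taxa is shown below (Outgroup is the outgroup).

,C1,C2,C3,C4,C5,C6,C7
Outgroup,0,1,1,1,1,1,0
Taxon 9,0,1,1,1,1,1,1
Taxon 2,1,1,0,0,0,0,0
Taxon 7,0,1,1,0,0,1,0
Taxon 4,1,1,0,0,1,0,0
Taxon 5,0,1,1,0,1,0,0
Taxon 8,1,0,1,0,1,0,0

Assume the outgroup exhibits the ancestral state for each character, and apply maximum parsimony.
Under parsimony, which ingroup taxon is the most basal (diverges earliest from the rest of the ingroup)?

Character polarity is set by the outgroup: the derived state is whichever differs from the outgroup's state, so for C2, C3, C4, C5, C6 the derived state is '0', and for the remaining characters it is '1'.
C1 (derived state '1') is shared by Taxon 2, Taxon 4, and Taxon 8 — a synapomorphy uniting that clade.
C2: derived state '0' in Taxon 8 only — an autapomorphy, so it tells us nothing about relationships among taxa.
C3 (derived state '0') is shared by Taxon 2 and Taxon 4 — a synapomorphy uniting that clade.
C4: derived state '0' in Taxon 2, Taxon 4, Taxon 5, Taxon 7, and Taxon 8 only — synapomorphy for {Taxon 2, Taxon 4, Taxon 5, Taxon 7, Taxon 8}.
C5 groups Taxon 2 and Taxon 7, which is incompatible with the clades supported by the remaining characters; treating it as convergent (homoplasy) costs fewer steps than any alternative tree.
C6: derived state '0' in Taxon 2, Taxon 4, Taxon 5, and Taxon 8 only — synapomorphy for {Taxon 2, Taxon 4, Taxon 5, Taxon 8}.
C7 (derived state '1') is unique to Taxon 9 (autapomorphy; uninformative for grouping).
Most parsimonious ingroup topology: (Taxon 9,((((Taxon 2,Taxon 4),Taxon 8),Taxon 5),Taxon 7)).
Taxon 9 is sister to the clade containing all other ingroup taxa, so it is the earliest-diverging (most basal) ingroup lineage.

Taxon 9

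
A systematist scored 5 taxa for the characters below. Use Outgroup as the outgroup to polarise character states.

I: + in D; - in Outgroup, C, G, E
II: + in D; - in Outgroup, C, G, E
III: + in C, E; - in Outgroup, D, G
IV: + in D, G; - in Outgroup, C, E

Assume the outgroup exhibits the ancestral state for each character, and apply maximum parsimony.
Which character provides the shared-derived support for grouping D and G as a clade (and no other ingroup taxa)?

The outgroup has state '-' for every character, so '+' is the derived state throughout.
I (derived state '+') is unique to D (autapomorphy; uninformative for grouping).
II (derived state '+') is unique to D (autapomorphy; uninformative for grouping).
III: derived state '+' in C and E only — synapomorphy for {C, E}.
Only D and G show the derived state '+' for IV, supporting them as a clade.
Most parsimonious ingroup topology: ((D,G),(C,E)).
The clade {D, G} is supported by IV: its derived state '+' occurs in exactly those taxa and in no other taxon (including the outgroup).

IV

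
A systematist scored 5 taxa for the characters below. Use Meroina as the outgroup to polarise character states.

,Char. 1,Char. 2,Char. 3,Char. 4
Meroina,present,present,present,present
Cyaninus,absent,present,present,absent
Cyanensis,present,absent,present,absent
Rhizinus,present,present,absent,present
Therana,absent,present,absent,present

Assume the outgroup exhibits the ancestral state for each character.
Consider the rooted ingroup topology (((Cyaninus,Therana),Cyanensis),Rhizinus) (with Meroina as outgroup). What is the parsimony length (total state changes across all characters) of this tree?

6

Map each character onto (((Cyaninus,Therana),Cyanensis),Rhizinus) (rooted by Meroina) and count the minimum state changes it requires (Fitch parsimony):
Char. 1: 1; Char. 2: 1; Char. 3: 2; Char. 4: 2.
Total tree length = 6.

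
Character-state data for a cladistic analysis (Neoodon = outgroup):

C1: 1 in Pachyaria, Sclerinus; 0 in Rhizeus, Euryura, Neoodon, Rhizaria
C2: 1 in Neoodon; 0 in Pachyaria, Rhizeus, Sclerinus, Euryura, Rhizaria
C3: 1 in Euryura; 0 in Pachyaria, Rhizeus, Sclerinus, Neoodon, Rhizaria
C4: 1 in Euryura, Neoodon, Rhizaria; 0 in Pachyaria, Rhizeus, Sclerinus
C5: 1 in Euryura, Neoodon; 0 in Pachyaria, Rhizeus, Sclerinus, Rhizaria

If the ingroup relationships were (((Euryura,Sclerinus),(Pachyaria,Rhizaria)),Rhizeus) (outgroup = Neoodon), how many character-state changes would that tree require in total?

Map each character onto (((Euryura,Sclerinus),(Pachyaria,Rhizaria)),Rhizeus) (rooted by Neoodon) and count the minimum state changes it requires (Fitch parsimony):
C1: 2; C2: 1; C3: 1; C4: 3; C5: 2.
Total tree length = 9.

9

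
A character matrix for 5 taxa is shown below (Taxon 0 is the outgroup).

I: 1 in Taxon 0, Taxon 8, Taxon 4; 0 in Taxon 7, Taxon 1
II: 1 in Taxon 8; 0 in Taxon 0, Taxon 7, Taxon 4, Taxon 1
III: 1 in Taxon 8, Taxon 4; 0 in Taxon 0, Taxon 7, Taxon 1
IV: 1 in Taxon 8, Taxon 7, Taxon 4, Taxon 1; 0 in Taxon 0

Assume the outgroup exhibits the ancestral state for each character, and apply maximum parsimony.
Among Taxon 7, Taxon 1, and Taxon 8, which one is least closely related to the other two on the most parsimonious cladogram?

Character polarity is set by the outgroup: the derived state is whichever differs from the outgroup's state, so for I the derived state is '0', and for the remaining characters it is '1'.
I (derived state '0') is shared by Taxon 1 and Taxon 7 — a synapomorphy uniting that clade.
II: derived state '1' in Taxon 8 only — an autapomorphy, so it tells us nothing about relationships among taxa.
III: derived state '1' in Taxon 4 and Taxon 8 only — synapomorphy for {Taxon 4, Taxon 8}.
IV (derived state '1') is shared by all ingroup taxa — unites the whole ingroup.
Most parsimonious ingroup topology: ((Taxon 8,Taxon 4),(Taxon 7,Taxon 1)).
Taxon 1 and Taxon 7 share a more recent common ancestor with each other than either does with Taxon 8, so Taxon 8 is the least closely related of the three.

Taxon 8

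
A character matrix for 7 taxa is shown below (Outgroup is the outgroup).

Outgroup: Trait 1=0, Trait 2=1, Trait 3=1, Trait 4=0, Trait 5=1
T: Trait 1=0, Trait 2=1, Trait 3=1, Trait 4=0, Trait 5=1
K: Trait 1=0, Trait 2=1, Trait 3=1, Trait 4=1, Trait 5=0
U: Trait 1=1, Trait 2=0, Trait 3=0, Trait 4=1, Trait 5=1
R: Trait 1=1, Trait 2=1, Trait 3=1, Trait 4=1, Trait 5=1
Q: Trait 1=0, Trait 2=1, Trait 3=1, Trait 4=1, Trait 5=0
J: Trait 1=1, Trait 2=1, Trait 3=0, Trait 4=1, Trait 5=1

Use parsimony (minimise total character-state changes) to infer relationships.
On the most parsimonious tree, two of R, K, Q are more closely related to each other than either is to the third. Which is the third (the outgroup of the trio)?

Character polarity is set by the outgroup: the derived state is whichever differs from the outgroup's state, so for Trait 2, Trait 3, Trait 5 the derived state is '0', and for the remaining characters it is '1'.
Trait 1 (derived state '1') is shared by J, R, and U — a synapomorphy uniting that clade.
Trait 2: derived state '0' in U only — an autapomorphy, so it tells us nothing about relationships among taxa.
Trait 3: derived state '0' in J and U only — synapomorphy for {J, U}.
Trait 4 (derived state '1') is shared by J, K, Q, R, and U — a synapomorphy uniting that clade.
Trait 5: derived state '0' in K and Q only — synapomorphy for {K, Q}.
Most parsimonious ingroup topology: (T,((K,Q),((U,J),R))).
Q and K share a more recent common ancestor with each other than either does with R, so R is the least closely related of the three.

R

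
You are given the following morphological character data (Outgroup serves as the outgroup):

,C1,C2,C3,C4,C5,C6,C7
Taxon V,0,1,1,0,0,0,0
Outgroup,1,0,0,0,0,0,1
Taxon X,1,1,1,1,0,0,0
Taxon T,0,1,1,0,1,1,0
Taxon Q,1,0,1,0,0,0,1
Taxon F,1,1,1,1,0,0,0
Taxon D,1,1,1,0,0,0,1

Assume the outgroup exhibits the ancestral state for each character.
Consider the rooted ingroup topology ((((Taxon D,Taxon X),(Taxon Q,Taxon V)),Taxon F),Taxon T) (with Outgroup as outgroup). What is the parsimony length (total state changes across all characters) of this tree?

12

Map each character onto ((((Taxon D,Taxon X),(Taxon Q,Taxon V)),Taxon F),Taxon T) (rooted by Outgroup) and count the minimum state changes it requires (Fitch parsimony):
C1: 2; C2: 2; C3: 1; C4: 2; C5: 1; C6: 1; C7: 3.
Total tree length = 12.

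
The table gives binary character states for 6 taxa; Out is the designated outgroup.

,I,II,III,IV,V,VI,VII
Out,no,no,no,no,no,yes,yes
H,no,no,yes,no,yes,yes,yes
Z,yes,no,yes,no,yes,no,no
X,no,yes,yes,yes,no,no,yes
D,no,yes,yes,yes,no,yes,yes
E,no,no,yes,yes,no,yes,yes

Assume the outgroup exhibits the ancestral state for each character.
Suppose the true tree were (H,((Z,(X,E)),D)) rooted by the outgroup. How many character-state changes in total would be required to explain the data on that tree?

11

Map each character onto (H,((Z,(X,E)),D)) (rooted by Out) and count the minimum state changes it requires (Fitch parsimony):
I: 1; II: 2; III: 1; IV: 2; V: 2; VI: 2; VII: 1.
Total tree length = 11.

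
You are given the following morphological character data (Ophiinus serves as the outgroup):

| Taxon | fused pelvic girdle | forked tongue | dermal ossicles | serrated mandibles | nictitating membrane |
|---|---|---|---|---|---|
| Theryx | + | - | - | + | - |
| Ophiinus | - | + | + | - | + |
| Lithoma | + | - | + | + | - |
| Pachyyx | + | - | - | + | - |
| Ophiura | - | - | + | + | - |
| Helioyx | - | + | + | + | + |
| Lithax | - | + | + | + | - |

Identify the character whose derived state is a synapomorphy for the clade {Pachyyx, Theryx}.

dermal ossicles

Character polarity is set by the outgroup: the derived state is whichever differs from the outgroup's state, so for forked tongue, dermal ossicles, nictitating membrane the derived state is '-', and for the remaining characters it is '+'.
fused pelvic girdle (derived state '+') is shared by Lithoma, Pachyyx, and Theryx — a synapomorphy uniting that clade.
Only Lithoma, Ophiura, Pachyyx, and Theryx show the derived state '-' for forked tongue, supporting them as a clade.
Only Pachyyx and Theryx show the derived state '-' for dermal ossicles, supporting them as a clade.
All ingroup taxa share the derived state '+' for serrated mandibles; it defines the ingroup but does not resolve relationships within it.
nictitating membrane: derived state '-' in Lithax, Lithoma, Ophiura, Pachyyx, and Theryx only — synapomorphy for {Lithax, Lithoma, Ophiura, Pachyyx, Theryx}.
Most parsimonious ingroup topology: ((((Lithoma,(Theryx,Pachyyx)),Ophiura),Lithax),Helioyx).
The clade {Pachyyx, Theryx} is supported by dermal ossicles: its derived state '-' occurs in exactly those taxa and in no other taxon (including the outgroup).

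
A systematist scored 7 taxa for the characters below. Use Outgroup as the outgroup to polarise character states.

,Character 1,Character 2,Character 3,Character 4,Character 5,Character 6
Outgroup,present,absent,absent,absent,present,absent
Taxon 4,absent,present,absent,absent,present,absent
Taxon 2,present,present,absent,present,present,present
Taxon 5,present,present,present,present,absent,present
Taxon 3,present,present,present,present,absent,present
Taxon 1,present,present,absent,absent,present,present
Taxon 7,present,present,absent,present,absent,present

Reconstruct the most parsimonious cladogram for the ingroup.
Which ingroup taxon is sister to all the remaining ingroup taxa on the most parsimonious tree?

Character polarity is set by the outgroup: the derived state is whichever differs from the outgroup's state, so for Character 1, Character 5 the derived state is 'absent', and for the remaining characters it is 'present'.
Character 1: derived state 'absent' in Taxon 4 only — an autapomorphy, so it tells us nothing about relationships among taxa.
Character 2 (derived state 'present') is shared by all ingroup taxa — unites the whole ingroup.
Only Taxon 3 and Taxon 5 show the derived state 'present' for Character 3, supporting them as a clade.
Character 4 (derived state 'present') is shared by Taxon 2, Taxon 3, Taxon 5, and Taxon 7 — a synapomorphy uniting that clade.
Only Taxon 3, Taxon 5, and Taxon 7 show the derived state 'absent' for Character 5, supporting them as a clade.
Character 6 (derived state 'present') is shared by Taxon 1, Taxon 2, Taxon 3, Taxon 5, and Taxon 7 — a synapomorphy uniting that clade.
Most parsimonious ingroup topology: (Taxon 4,((Taxon 2,((Taxon 5,Taxon 3),Taxon 7)),Taxon 1)).
Taxon 4 is sister to the clade containing all other ingroup taxa, so it is the earliest-diverging (most basal) ingroup lineage.

Taxon 4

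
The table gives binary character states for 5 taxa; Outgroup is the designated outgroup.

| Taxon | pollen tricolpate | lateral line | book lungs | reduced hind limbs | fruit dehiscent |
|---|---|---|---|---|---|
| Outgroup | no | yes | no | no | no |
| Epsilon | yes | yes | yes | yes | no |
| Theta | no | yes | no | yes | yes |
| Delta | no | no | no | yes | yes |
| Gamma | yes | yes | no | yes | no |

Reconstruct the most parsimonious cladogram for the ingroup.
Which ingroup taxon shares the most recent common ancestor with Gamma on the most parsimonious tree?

Character polarity is set by the outgroup: the derived state is whichever differs from the outgroup's state, so for lateral line the derived state is 'no', and for the remaining characters it is 'yes'.
pollen tricolpate (derived state 'yes') is shared by Epsilon and Gamma — a synapomorphy uniting that clade.
lateral line: derived state 'no' in Delta only — an autapomorphy, so it tells us nothing about relationships among taxa.
book lungs (derived state 'yes') is unique to Epsilon (autapomorphy; uninformative for grouping).
reduced hind limbs (derived state 'yes') is shared by all ingroup taxa — unites the whole ingroup.
Only Delta and Theta show the derived state 'yes' for fruit dehiscent, supporting them as a clade.
Most parsimonious ingroup topology: ((Epsilon,Gamma),(Theta,Delta)).
Gamma and Epsilon form a cherry on this tree, so they are sister taxa.

Epsilon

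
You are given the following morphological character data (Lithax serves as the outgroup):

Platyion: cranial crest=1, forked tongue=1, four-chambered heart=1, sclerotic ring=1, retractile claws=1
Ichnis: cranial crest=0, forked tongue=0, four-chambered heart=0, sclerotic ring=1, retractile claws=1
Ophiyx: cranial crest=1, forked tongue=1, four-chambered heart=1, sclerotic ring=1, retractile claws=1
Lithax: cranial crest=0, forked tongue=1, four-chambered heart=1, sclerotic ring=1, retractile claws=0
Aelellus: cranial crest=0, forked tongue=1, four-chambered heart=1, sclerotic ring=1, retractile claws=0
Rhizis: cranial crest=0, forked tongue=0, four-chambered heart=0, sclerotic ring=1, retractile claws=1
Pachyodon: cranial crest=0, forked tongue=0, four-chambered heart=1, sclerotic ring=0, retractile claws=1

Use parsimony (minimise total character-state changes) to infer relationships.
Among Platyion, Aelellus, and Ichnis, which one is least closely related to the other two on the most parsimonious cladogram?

Aelellus

Character polarity is set by the outgroup: the derived state is whichever differs from the outgroup's state, so for forked tongue, four-chambered heart, sclerotic ring the derived state is '0', and for the remaining characters it is '1'.
cranial crest (derived state '1') is shared by Ophiyx and Platyion — a synapomorphy uniting that clade.
forked tongue: derived state '0' in Ichnis, Pachyodon, and Rhizis only — synapomorphy for {Ichnis, Pachyodon, Rhizis}.
four-chambered heart (derived state '0') is shared by Ichnis and Rhizis — a synapomorphy uniting that clade.
sclerotic ring (derived state '0') is unique to Pachyodon (autapomorphy; uninformative for grouping).
retractile claws: derived state '1' in Ichnis, Ophiyx, Pachyodon, Platyion, and Rhizis only — synapomorphy for {Ichnis, Ophiyx, Pachyodon, Platyion, Rhizis}.
Most parsimonious ingroup topology: (((Platyion,Ophiyx),((Ichnis,Rhizis),Pachyodon)),Aelellus).
Ichnis and Platyion share a more recent common ancestor with each other than either does with Aelellus, so Aelellus is the least closely related of the three.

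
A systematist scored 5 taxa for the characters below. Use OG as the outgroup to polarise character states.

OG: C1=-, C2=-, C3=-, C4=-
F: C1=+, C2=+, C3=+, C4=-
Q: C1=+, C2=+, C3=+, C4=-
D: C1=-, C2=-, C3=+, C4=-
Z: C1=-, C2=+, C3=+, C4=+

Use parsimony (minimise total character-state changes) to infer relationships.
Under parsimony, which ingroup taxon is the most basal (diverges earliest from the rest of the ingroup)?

D

The outgroup has state '-' for every character, so '+' is the derived state throughout.
C1: derived state '+' in F and Q only — synapomorphy for {F, Q}.
C2 (derived state '+') is shared by F, Q, and Z — a synapomorphy uniting that clade.
C3 (derived state '+') is shared by all ingroup taxa — unites the whole ingroup.
C4: derived state '+' in Z only — an autapomorphy, so it tells us nothing about relationships among taxa.
Most parsimonious ingroup topology: (((F,Q),Z),D).
D is sister to the clade containing all other ingroup taxa, so it is the earliest-diverging (most basal) ingroup lineage.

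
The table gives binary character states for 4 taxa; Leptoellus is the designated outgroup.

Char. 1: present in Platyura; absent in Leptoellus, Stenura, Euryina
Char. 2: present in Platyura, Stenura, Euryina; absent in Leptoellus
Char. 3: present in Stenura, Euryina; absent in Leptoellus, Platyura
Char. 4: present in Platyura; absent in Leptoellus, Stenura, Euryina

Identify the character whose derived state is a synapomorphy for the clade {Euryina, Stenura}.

The outgroup has state 'absent' for every character, so 'present' is the derived state throughout.
Char. 1: derived state 'present' in Platyura only — an autapomorphy, so it tells us nothing about relationships among taxa.
Char. 2 (derived state 'present') is shared by all ingroup taxa — unites the whole ingroup.
Only Euryina and Stenura show the derived state 'present' for Char. 3, supporting them as a clade.
Char. 4 (derived state 'present') is unique to Platyura (autapomorphy; uninformative for grouping).
Most parsimonious ingroup topology: (Platyura,(Stenura,Euryina)).
The clade {Euryina, Stenura} is supported by Char. 3: its derived state 'present' occurs in exactly those taxa and in no other taxon (including the outgroup).

Char. 3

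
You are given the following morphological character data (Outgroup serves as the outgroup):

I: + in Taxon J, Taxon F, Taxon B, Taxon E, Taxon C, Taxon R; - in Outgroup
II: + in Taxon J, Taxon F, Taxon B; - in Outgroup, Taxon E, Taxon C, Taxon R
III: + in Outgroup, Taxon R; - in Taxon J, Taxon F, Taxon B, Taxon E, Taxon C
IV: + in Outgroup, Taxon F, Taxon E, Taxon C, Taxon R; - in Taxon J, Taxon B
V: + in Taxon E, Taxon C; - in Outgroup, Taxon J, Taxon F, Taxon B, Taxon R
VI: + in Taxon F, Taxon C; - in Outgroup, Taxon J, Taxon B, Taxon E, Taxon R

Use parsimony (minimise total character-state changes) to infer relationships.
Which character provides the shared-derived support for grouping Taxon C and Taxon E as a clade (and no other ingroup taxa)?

Character polarity is set by the outgroup: the derived state is whichever differs from the outgroup's state, so for III, IV the derived state is '-', and for the remaining characters it is '+'.
I (derived state '+') is shared by all ingroup taxa — unites the whole ingroup.
Only Taxon B, Taxon F, and Taxon J show the derived state '+' for II, supporting them as a clade.
III: derived state '-' in Taxon B, Taxon C, Taxon E, Taxon F, and Taxon J only — synapomorphy for {Taxon B, Taxon C, Taxon E, Taxon F, Taxon J}.
IV: derived state '-' in Taxon B and Taxon J only — synapomorphy for {Taxon B, Taxon J}.
V (derived state '+') is shared by Taxon C and Taxon E — a synapomorphy uniting that clade.
VI groups Taxon C and Taxon F, which is incompatible with the clades supported by the remaining characters; treating it as convergent (homoplasy) costs fewer steps than any alternative tree.
Most parsimonious ingroup topology: ((((Taxon J,Taxon B),Taxon F),(Taxon E,Taxon C)),Taxon R).
The clade {Taxon C, Taxon E} is supported by V: its derived state '+' occurs in exactly those taxa and in no other taxon (including the outgroup).

V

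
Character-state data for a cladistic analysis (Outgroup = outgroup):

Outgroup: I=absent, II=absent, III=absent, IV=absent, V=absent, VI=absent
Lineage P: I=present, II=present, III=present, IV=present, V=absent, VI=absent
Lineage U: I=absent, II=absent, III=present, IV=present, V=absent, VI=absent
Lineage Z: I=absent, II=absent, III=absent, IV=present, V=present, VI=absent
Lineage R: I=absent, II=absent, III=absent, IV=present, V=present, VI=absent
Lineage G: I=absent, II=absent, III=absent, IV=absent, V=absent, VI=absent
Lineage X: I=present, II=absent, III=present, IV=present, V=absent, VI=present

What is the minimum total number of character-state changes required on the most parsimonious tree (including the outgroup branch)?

6

The outgroup has state 'absent' for every character, so 'present' is the derived state throughout.
Only Lineage P and Lineage X show the derived state 'present' for I, supporting them as a clade.
II (derived state 'present') is unique to Lineage P (autapomorphy; uninformative for grouping).
III (derived state 'present') is shared by Lineage P, Lineage U, and Lineage X — a synapomorphy uniting that clade.
IV: derived state 'present' in Lineage P, Lineage R, Lineage U, Lineage X, and Lineage Z only — synapomorphy for {Lineage P, Lineage R, Lineage U, Lineage X, Lineage Z}.
V (derived state 'present') is shared by Lineage R and Lineage Z — a synapomorphy uniting that clade.
VI (derived state 'present') is unique to Lineage X (autapomorphy; uninformative for grouping).
Most parsimonious ingroup topology: ((((Lineage P,Lineage X),Lineage U),(Lineage Z,Lineage R)),Lineage G).
Changes per character on this tree: I: 1; II: 1; III: 1; IV: 1; V: 1; VI: 1.
Total = 6.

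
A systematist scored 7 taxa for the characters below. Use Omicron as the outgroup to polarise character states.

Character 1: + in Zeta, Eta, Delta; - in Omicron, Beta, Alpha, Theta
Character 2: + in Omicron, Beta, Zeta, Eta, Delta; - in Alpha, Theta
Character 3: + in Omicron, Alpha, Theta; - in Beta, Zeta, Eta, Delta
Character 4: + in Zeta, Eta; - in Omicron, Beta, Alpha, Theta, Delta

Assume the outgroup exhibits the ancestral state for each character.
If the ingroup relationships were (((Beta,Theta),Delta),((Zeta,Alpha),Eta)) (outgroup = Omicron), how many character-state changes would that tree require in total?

10

Map each character onto (((Beta,Theta),Delta),((Zeta,Alpha),Eta)) (rooted by Omicron) and count the minimum state changes it requires (Fitch parsimony):
Character 1: 3; Character 2: 2; Character 3: 3; Character 4: 2.
Total tree length = 10.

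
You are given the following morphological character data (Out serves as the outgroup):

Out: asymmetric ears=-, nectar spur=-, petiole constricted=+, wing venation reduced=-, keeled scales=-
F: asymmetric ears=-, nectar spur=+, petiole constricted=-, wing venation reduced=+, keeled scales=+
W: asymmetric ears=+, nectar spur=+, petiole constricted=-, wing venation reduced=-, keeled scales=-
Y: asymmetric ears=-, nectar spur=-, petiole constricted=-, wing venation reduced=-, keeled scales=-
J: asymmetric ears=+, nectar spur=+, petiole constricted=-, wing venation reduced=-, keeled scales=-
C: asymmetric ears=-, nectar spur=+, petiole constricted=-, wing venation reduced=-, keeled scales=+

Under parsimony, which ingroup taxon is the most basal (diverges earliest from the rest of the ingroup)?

Y

Character polarity is set by the outgroup: the derived state is whichever differs from the outgroup's state, so for petiole constricted the derived state is '-', and for the remaining characters it is '+'.
asymmetric ears (derived state '+') is shared by J and W — a synapomorphy uniting that clade.
Only C, F, J, and W show the derived state '+' for nectar spur, supporting them as a clade.
All ingroup taxa share the derived state '-' for petiole constricted; it defines the ingroup but does not resolve relationships within it.
wing venation reduced: derived state '+' in F only — an autapomorphy, so it tells us nothing about relationships among taxa.
keeled scales (derived state '+') is shared by C and F — a synapomorphy uniting that clade.
Most parsimonious ingroup topology: (((F,C),(W,J)),Y).
Y is sister to the clade containing all other ingroup taxa, so it is the earliest-diverging (most basal) ingroup lineage.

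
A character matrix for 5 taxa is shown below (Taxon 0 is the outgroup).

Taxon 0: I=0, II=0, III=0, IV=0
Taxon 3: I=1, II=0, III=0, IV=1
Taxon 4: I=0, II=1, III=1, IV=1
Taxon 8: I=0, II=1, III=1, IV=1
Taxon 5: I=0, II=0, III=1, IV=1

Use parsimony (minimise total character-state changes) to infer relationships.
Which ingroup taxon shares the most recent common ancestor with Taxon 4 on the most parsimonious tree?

The outgroup has state '0' for every character, so '1' is the derived state throughout.
I: derived state '1' in Taxon 3 only — an autapomorphy, so it tells us nothing about relationships among taxa.
II (derived state '1') is shared by Taxon 4 and Taxon 8 — a synapomorphy uniting that clade.
III: derived state '1' in Taxon 4, Taxon 5, and Taxon 8 only — synapomorphy for {Taxon 4, Taxon 5, Taxon 8}.
IV (derived state '1') is shared by all ingroup taxa — unites the whole ingroup.
Most parsimonious ingroup topology: (Taxon 3,((Taxon 4,Taxon 8),Taxon 5)).
Taxon 4 and Taxon 8 form a cherry on this tree, so they are sister taxa.

Taxon 8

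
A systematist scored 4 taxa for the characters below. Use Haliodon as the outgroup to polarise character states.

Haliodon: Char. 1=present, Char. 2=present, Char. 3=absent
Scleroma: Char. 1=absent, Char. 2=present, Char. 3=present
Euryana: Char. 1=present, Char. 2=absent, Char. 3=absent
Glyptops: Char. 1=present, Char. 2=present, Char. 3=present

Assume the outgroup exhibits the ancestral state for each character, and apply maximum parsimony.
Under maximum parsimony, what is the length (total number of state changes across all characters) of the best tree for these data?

Character polarity is set by the outgroup: the derived state is whichever differs from the outgroup's state, so for Char. 1, Char. 2 the derived state is 'absent', and for the remaining characters it is 'present'.
Char. 1: derived state 'absent' in Scleroma only — an autapomorphy, so it tells us nothing about relationships among taxa.
Char. 2 (derived state 'absent') is unique to Euryana (autapomorphy; uninformative for grouping).
Char. 3: derived state 'present' in Glyptops and Scleroma only — synapomorphy for {Glyptops, Scleroma}.
Most parsimonious ingroup topology: ((Scleroma,Glyptops),Euryana).
Changes per character on this tree: Char. 1: 1; Char. 2: 1; Char. 3: 1.
Total = 3.

3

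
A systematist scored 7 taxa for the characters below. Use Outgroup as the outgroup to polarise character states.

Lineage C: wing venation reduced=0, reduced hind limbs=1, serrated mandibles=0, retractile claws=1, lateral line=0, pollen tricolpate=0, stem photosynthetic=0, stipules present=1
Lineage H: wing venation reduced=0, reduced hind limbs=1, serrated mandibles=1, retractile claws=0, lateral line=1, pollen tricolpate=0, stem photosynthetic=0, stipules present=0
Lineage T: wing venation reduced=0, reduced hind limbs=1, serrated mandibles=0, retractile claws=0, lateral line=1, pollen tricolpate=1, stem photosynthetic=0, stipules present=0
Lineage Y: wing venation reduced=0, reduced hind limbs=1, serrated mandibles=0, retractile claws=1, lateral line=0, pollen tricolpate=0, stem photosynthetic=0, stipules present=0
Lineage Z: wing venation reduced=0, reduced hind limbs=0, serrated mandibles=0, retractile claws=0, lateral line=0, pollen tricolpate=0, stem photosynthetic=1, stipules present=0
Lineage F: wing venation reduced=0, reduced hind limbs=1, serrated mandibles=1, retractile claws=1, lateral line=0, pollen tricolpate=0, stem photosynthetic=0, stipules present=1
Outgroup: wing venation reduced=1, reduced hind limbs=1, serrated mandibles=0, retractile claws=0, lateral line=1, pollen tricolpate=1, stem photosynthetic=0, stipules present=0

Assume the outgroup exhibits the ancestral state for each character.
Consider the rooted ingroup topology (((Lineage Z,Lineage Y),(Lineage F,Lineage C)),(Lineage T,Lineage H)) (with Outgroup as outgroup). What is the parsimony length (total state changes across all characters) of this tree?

Map each character onto (((Lineage Z,Lineage Y),(Lineage F,Lineage C)),(Lineage T,Lineage H)) (rooted by Outgroup) and count the minimum state changes it requires (Fitch parsimony):
wing venation reduced: 1; reduced hind limbs: 1; serrated mandibles: 2; retractile claws: 2; lateral line: 1; pollen tricolpate: 2; stem photosynthetic: 1; stipules present: 1.
Total tree length = 11.

11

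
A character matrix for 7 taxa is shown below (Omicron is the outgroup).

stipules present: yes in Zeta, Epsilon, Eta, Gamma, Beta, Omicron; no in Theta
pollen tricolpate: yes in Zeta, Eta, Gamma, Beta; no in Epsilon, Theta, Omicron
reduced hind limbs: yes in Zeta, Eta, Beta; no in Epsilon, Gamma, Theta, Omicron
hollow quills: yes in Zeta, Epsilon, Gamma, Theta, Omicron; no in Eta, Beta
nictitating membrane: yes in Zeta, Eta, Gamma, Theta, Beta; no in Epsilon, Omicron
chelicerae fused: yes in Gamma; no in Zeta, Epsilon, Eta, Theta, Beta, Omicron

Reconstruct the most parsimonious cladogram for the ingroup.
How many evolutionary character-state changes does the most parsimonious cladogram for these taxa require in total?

Character polarity is set by the outgroup: the derived state is whichever differs from the outgroup's state, so for stipules present, hollow quills the derived state is 'no', and for the remaining characters it is 'yes'.
stipules present: derived state 'no' in Theta only — an autapomorphy, so it tells us nothing about relationships among taxa.
pollen tricolpate: derived state 'yes' in Beta, Eta, Gamma, and Zeta only — synapomorphy for {Beta, Eta, Gamma, Zeta}.
reduced hind limbs (derived state 'yes') is shared by Beta, Eta, and Zeta — a synapomorphy uniting that clade.
hollow quills (derived state 'no') is shared by Beta and Eta — a synapomorphy uniting that clade.
nictitating membrane: derived state 'yes' in Beta, Eta, Gamma, Theta, and Zeta only — synapomorphy for {Beta, Eta, Gamma, Theta, Zeta}.
chelicerae fused: derived state 'yes' in Gamma only — an autapomorphy, so it tells us nothing about relationships among taxa.
Most parsimonious ingroup topology: (((Gamma,(Zeta,(Beta,Eta))),Theta),Epsilon).
Changes per character on this tree: stipules present: 1; pollen tricolpate: 1; reduced hind limbs: 1; hollow quills: 1; nictitating membrane: 1; chelicerae fused: 1.
Total = 6.

6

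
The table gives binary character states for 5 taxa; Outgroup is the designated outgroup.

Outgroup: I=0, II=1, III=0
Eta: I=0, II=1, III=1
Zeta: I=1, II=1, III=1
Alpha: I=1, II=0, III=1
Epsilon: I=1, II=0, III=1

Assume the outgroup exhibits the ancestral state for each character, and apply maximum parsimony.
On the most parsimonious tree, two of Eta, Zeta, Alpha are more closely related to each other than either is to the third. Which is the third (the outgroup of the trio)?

Eta

Character polarity is set by the outgroup: the derived state is whichever differs from the outgroup's state, so for II the derived state is '0', and for the remaining characters it is '1'.
I: derived state '1' in Alpha, Epsilon, and Zeta only — synapomorphy for {Alpha, Epsilon, Zeta}.
Only Alpha and Epsilon show the derived state '0' for II, supporting them as a clade.
All ingroup taxa share the derived state '1' for III; it defines the ingroup but does not resolve relationships within it.
Most parsimonious ingroup topology: (Eta,(Zeta,(Alpha,Epsilon))).
Zeta and Alpha share a more recent common ancestor with each other than either does with Eta, so Eta is the least closely related of the three.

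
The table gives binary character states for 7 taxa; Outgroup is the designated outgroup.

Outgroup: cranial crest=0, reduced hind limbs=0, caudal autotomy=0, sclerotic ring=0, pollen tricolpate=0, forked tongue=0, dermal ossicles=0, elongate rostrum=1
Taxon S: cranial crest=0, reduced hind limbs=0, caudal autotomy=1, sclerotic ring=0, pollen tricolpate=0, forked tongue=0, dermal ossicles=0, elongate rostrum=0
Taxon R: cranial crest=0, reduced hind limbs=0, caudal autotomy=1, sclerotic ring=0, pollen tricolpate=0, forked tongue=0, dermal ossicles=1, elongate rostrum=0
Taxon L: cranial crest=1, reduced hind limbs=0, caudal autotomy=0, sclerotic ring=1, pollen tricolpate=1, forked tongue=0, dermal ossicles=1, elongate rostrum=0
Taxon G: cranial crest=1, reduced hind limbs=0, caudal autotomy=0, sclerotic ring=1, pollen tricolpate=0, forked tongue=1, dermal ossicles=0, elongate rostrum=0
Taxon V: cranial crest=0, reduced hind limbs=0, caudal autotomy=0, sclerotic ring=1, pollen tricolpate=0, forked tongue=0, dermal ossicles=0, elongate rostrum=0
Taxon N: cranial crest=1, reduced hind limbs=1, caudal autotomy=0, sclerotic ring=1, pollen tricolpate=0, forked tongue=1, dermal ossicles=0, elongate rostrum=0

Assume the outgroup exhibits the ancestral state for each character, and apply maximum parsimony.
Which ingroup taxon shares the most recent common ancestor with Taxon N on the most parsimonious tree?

Taxon G

Character polarity is set by the outgroup: the derived state is whichever differs from the outgroup's state, so for elongate rostrum the derived state is '0', and for the remaining characters it is '1'.
cranial crest: derived state '1' in Taxon G, Taxon L, and Taxon N only — synapomorphy for {Taxon G, Taxon L, Taxon N}.
reduced hind limbs (derived state '1') is unique to Taxon N (autapomorphy; uninformative for grouping).
caudal autotomy: derived state '1' in Taxon R and Taxon S only — synapomorphy for {Taxon R, Taxon S}.
Only Taxon G, Taxon L, Taxon N, and Taxon V show the derived state '1' for sclerotic ring, supporting them as a clade.
pollen tricolpate: derived state '1' in Taxon L only — an autapomorphy, so it tells us nothing about relationships among taxa.
forked tongue (derived state '1') is shared by Taxon G and Taxon N — a synapomorphy uniting that clade.
dermal ossicles (state '1') occurs in Taxon L and Taxon R but conflicts with the nesting implied by the other characters — most parsimoniously interpreted as homoplasy.
All ingroup taxa share the derived state '0' for elongate rostrum; it defines the ingroup but does not resolve relationships within it.
Most parsimonious ingroup topology: ((Taxon S,Taxon R),((Taxon L,(Taxon G,Taxon N)),Taxon V)).
Taxon N and Taxon G form a cherry on this tree, so they are sister taxa.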